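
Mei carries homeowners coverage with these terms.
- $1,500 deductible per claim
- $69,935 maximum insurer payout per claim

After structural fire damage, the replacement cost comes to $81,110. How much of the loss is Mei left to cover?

$11,175

Less the $1,500 deductible: $81,110 − $1,500 = $79,610.
The $69,935 per-incident cap binds; insurer pays $69,935.
Out of pocket: $81,110 − $69,935 = $11,175.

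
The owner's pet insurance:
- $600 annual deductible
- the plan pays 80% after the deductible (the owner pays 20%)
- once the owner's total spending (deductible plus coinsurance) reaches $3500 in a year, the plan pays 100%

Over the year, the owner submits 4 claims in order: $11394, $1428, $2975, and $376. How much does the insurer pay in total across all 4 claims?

#1 ($11394): $600 to deductible, leaving $10794; 20% of $10794 = $2158.80. Owner owes $2758.80 (running OOP $2758.80). Insurer: $11394 − $2758.80 = $8635.20.
#2 ($1428): 20% coinsurance on $1428 = $285.60. Cost to owner: $285.60. OOP to date $3044.40. Insurer: $1428 − $285.60 = $1142.40.
#3 ($2975): deductible already satisfied, so owner's share is 20% × $2975 = $595. OOP would hit $3639.40 > $3500, so the cap limits the owner to $3500 − $3044.40 = $455.60. Insurer: $2975 − $455.60 = $2519.40.
#4 ($376): deductible already satisfied, so owner's share is 20% × $376 = $75.20. OOP would hit $3575.20 > $3500, so the cap limits the owner to $3500 − $3500 = $0. Insurer: $376 − $0 = $376.
Insurer total = bills − owner's total = $16173 − $3500 = $12673.

$12673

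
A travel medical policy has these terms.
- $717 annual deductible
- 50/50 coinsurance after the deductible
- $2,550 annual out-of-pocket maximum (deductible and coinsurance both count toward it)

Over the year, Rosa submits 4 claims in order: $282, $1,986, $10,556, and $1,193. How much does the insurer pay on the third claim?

Claim 1 ($282): all of it applies to the deductible. Traveler owes $282 (running OOP $282). Plan pays $282 − $282 = $0.
Claim 2 ($1,986): deductible takes $435, $1,551 remains; 50% of $1,551 = $775.50. Traveler pays $1,210.50; OOP now $1,492.50. Plan pays $1,986 − $1,210.50 = $775.50.
Claim 3 ($10,556): deductible already satisfied, so traveler's share is 50% × $10,556 = $5,278. Adding that to $1,492.50 gives $6,770.50, past the $2,550 cap; traveler pays only $2,550 − $1,492.50 = $1,057.50. Insurer: $10,556 − $1,057.50 = $9,498.50.

$9,498.50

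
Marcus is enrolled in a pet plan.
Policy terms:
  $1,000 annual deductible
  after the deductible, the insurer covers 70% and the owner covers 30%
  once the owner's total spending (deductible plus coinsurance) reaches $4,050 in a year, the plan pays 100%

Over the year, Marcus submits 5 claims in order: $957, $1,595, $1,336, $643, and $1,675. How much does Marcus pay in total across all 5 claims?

Claim 1 — $957: entire amount goes to the deductible. Cost to owner: $957. OOP to date $957.
Claim 2 — $1,595: $43 to deductible, leaving $1,552; owner's 30% is $465.60. Cost to owner: $508.60. OOP to date $1,465.60.
Claim 3 — $1,336: deductible met; 30% of $1,336 = $400.80. Cost to owner: $400.80. OOP to date $1,866.40.
Claim 4 — $643: deductible met; 30% of $643 = $192.90. Cost to owner: $192.90. OOP to date $2,059.30.
Claim 5 — $1,675: deductible already satisfied, so owner's share is 30% × $1,675 = $502.50. Owner pays $502.50; OOP now $2,561.80.
Total paid by the owner: $957 + $508.60 + $400.80 + $192.90 + $502.50 = $2,561.80.

$2,561.80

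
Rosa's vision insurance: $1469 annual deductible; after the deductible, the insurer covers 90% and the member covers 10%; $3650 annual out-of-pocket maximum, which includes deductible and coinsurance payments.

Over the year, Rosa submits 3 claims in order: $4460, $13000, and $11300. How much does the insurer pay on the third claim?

Bill 1, $4460: $1469 to deductible, leaving $2991; member's 10% is $299.10. Member pays $1768.10; OOP now $1768.10. Plan pays $4460 − $1768.10 = $2691.90.
Bill 2, $13000: deductible already satisfied, so member's share is 10% × $13000 = $1300. Member owes $1300 (running OOP $3068.10). Plan pays $13000 − $1300 = $11700.
Bill 3, $11300: 10% coinsurance on $11300 = $1130. That would push OOP to $4198.10, over the $3650 cap, so member pays $3650 − $3068.10 = $581.90. Insurer: $11300 − $581.90 = $10718.10.

$10718.10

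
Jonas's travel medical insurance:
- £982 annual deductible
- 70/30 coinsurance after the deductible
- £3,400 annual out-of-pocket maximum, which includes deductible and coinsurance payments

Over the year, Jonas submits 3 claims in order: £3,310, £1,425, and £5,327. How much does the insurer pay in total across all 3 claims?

Bill 1, £3,310: deductible takes £982, £2,328 remains; traveler's 30% is £698.40. Traveler owes £1,680.40 (running OOP £1,680.40). Plan pays £3,310 − £1,680.40 = £1,629.60.
Bill 2, £1,425: deductible already satisfied, so traveler's share is 30% × £1,425 = £427.50. Traveler pays £427.50; OOP now £2,107.90. Insurer: £1,425 − £427.50 = £997.50.
Bill 3, £5,327: 30% coinsurance on £5,327 = £1,598.10. OOP would hit £3,706 > £3,400, so the cap limits the traveler to £3,400 − £2,107.90 = £1,292.10. Plan pays £5,327 − £1,292.10 = £4,034.90.
Insurer total = bills − traveler's total = £10,062 − £3,400 = £6,662.

£6,662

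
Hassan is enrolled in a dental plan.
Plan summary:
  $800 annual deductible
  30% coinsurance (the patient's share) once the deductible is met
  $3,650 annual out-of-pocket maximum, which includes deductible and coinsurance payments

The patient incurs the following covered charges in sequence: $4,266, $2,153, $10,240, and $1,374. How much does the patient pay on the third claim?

$1,164.30

Claim 1 ($4,266): $800 to deductible, leaving $3,466; patient's 30% is $1,039.80. Patient owes $1,839.80 (running OOP $1,839.80).
Claim 2 ($2,153): deductible already satisfied, so patient's share is 30% × $2,153 = $645.90. Cost to patient: $645.90. OOP to date $2,485.70.
Claim 3 ($10,240): deductible met; 30% of $10,240 = $3,072. Adding that to $2,485.70 gives $5,557.70, past the $3,650 cap; patient pays only $3,650 − $2,485.70 = $1,164.30.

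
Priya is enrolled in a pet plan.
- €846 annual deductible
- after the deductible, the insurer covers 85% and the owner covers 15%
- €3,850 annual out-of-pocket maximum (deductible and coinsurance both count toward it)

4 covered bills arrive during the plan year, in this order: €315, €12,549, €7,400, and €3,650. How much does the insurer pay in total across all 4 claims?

Claim 1 (€315): fully absorbed by the deductible. Owner owes €315 (running OOP €315). Insurer: €315 − €315 = €0.
Claim 2 (€12,549): deductible takes €531, €12,018 remains; owner's 15% is €1,802.70. Owner owes €2,333.70 (running OOP €2,648.70). Insurer: €12,549 − €2,333.70 = €10,215.30.
Claim 3 (€7,400): deductible met; 15% of €7,400 = €1,110. Owner pays €1,110; OOP now €3,758.70. Plan pays €7,400 − €1,110 = €6,290.
Claim 4 (€3,650): deductible already satisfied, so owner's share is 15% × €3,650 = €547.50. That would push OOP to €4,306.20, over the €3,850 cap, so owner pays €3,850 − €3,758.70 = €91.30. Insurer: €3,650 − €91.30 = €3,558.70.
Insurer total: €0 + €10,215.30 + €6,290 + €3,558.70 = €20,064.

€20,064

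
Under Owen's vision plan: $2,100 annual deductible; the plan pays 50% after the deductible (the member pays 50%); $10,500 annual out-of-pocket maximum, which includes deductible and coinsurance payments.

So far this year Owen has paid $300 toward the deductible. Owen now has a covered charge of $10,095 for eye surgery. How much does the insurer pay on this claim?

$300 of the $2,100 deductible is already met, leaving $1,800.
After the $1,800 deductible portion, $10,095 − $1,800 = $8,295 is subject to coinsurance.
Coinsurance: $8,295 × 50% = $4,147.50.
So the member owes $1,800 + $4,147.50 = $5,947.50 before any cap.
Year-to-date out-of-pocket becomes $300 + $5,947.50 = $6,247.50, still under the $10,500 maximum, so no cap applies.
Insurer pays the balance: $10,095 − $5,947.50 = $4,147.50.

$4,147.50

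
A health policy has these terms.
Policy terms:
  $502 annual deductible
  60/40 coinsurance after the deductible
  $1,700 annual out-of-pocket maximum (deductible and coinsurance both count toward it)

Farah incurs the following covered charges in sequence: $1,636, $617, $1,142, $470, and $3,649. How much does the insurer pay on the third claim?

#1 ($1,636): $502 finishes the deductible; $1,134 goes to coinsurance; patient's 40% is $453.60. Patient pays $955.60; OOP now $955.60. Plan pays $1,636 − $955.60 = $680.40.
#2 ($617): 40% coinsurance on $617 = $246.80. Patient pays $246.80; OOP now $1,202.40. Plan pays $617 − $246.80 = $370.20.
#3 ($1,142): deductible met; 40% of $1,142 = $456.80. Patient pays $456.80; OOP now $1,659.20. Plan pays $1,142 − $456.80 = $685.20.

$685.20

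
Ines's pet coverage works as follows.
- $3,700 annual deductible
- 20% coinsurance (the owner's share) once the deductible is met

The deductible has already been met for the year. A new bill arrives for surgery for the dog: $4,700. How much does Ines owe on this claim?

$940

With the deductible met, the entire $4,700 is subject to coinsurance.
Owner's 20% share of $4,700 is $940.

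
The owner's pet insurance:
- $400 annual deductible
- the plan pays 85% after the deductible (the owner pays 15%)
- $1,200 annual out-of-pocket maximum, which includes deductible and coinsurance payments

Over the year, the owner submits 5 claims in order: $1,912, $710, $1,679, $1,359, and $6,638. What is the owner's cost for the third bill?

Claim 1 ($1,912): $400 finishes the deductible; $1,512 goes to coinsurance; owner's 15% is $226.80. Owner owes $626.80 (running OOP $626.80).
Claim 2 ($710): 15% coinsurance on $710 = $106.50. Cost to owner: $106.50. OOP to date $733.30.
Claim 3 ($1,679): deductible already satisfied, so owner's share is 15% × $1,679 = $251.85. Cost to owner: $251.85. OOP to date $985.15.

$251.85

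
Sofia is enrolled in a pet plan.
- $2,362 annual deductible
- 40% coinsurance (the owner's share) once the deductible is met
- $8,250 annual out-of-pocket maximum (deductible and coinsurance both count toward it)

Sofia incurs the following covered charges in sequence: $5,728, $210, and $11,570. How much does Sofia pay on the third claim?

#1 ($5,728): $2,362 finishes the deductible; $3,366 goes to coinsurance; 40% of $3,366 = $1,346.40. Cost to owner: $3,708.40. OOP to date $3,708.40.
#2 ($210): 40% coinsurance on $210 = $84. Owner pays $84; OOP now $3,792.40.
#3 ($11,570): 40% coinsurance on $11,570 = $4,628. Adding that to $3,792.40 gives $8,420.40, past the $8,250 cap; owner pays only $8,250 − $3,792.40 = $4,457.60.

$4,457.60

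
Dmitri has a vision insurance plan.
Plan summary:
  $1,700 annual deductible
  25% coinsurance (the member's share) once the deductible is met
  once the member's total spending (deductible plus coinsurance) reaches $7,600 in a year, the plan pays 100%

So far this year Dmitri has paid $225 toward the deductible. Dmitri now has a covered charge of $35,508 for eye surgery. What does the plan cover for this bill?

Deductible still to meet: $1,700 − $225 = $1,475.
The remaining $34,033 (= $35,508 − $1,475) moves to coinsurance.
Coinsurance: $34,033 × 25% = $8,508.25.
That puts the member's cost at $1,475 + $8,508.25 = $9,983.25 before any cap.
Adding $9,983.25 to the $225 already spent would give $10,208.25, which exceeds the $7,600 cap; the member pays just $7,600 − $225 = $7,375.
The insurer covers the remainder: $35,508 − $7,375 = $28,133.

$28,133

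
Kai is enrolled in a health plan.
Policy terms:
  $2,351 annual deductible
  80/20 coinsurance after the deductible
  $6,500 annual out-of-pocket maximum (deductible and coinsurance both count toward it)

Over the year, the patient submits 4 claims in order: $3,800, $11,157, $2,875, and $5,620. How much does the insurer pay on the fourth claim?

$4,567.20

#1 ($3,800): deductible takes $2,351, $1,449 remains; patient's 20% is $289.80. Patient owes $2,640.80 (running OOP $2,640.80). Plan pays $3,800 − $2,640.80 = $1,159.20.
#2 ($11,157): deductible met; 20% of $11,157 = $2,231.40. Patient owes $2,231.40 (running OOP $4,872.20). Plan pays $11,157 − $2,231.40 = $8,925.60.
#3 ($2,875): 20% coinsurance on $2,875 = $575. Patient owes $575 (running OOP $5,447.20). Plan pays $2,875 − $575 = $2,300.
#4 ($5,620): deductible already satisfied, so patient's share is 20% × $5,620 = $1,124. Adding that to $5,447.20 gives $6,571.20, past the $6,500 cap; patient pays only $6,500 − $5,447.20 = $1,052.80. Plan pays $5,620 − $1,052.80 = $4,567.20.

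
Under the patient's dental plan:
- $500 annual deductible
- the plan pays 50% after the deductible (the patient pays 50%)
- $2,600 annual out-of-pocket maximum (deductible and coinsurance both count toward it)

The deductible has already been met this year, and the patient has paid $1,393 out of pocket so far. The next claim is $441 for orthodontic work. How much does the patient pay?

$220.50

The deductible is already satisfied, so the full bill goes to coinsurance.
Coinsurance: $441 × 50% = $220.50.
Total out-of-pocket so far would be $1,393 + $220.50 = $1,613.50, below the $2,600 cap — no reduction.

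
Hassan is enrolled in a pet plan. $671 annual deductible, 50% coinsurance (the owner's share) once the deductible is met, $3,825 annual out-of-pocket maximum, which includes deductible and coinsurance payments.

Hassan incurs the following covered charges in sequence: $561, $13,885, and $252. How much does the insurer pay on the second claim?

$10,621

Claim 1 — $561: fully absorbed by the deductible. Cost to owner: $561. OOP to date $561. Insurer: $561 − $561 = $0.
Claim 2 — $13,885: $110 finishes the deductible; $13,775 goes to coinsurance; coinsurance $13,775 × 50% = $6,887.50. Together that's $110 + $6,887.50 = $6,997.50. Adding that to $561 gives $7,558.50, past the $3,825 cap; owner pays only $3,825 − $561 = $3,264. Plan pays $13,885 − $3,264 = $10,621.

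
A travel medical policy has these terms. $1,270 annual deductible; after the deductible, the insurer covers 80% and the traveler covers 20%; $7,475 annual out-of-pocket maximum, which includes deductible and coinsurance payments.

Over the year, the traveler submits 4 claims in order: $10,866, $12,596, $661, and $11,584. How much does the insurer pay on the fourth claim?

$9,949.60

Bill 1, $10,866: $1,270 finishes the deductible; $9,596 goes to coinsurance; 20% of $9,596 = $1,919.20. Cost to traveler: $3,189.20. OOP to date $3,189.20. Plan pays $10,866 − $3,189.20 = $7,676.80.
Bill 2, $12,596: deductible already satisfied, so traveler's share is 20% × $12,596 = $2,519.20. Traveler owes $2,519.20 (running OOP $5,708.40). Insurer: $12,596 − $2,519.20 = $10,076.80.
Bill 3, $661: deductible already satisfied, so traveler's share is 20% × $661 = $132.20. Traveler owes $132.20 (running OOP $5,840.60). Plan pays $661 − $132.20 = $528.80.
Bill 4, $11,584: 20% coinsurance on $11,584 = $2,316.80. That would push OOP to $8,157.40, over the $7,475 cap, so traveler pays $7,475 − $5,840.60 = $1,634.40. Plan pays $11,584 − $1,634.40 = $9,949.60.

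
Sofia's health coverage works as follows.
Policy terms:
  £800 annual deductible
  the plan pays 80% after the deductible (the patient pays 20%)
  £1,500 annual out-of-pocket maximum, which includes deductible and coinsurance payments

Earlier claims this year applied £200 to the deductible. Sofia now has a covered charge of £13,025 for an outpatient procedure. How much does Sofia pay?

Deductible still to meet: £800 − £200 = £600.
The remaining £12,425 (= £13,025 − £600) moves to coinsurance.
Patient's 20% share of £12,425 is £2,485.
So the patient owes £600 + £2,485 = £3,085 before any cap.
Adding £3,085 to the £200 already spent would give £3,285, which exceeds the £1,500 cap; the patient pays just £1,500 − £200 = £1,300.

£1,300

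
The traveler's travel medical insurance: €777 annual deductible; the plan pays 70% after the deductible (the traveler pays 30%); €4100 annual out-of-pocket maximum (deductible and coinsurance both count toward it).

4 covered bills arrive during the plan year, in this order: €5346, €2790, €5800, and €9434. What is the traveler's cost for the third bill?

€1115.30

Claim 1 — €5346: deductible takes €777, €4569 remains; 30% of €4569 = €1370.70. Traveler pays €2147.70; OOP now €2147.70.
Claim 2 — €2790: 30% coinsurance on €2790 = €837. Traveler pays €837; OOP now €2984.70.
Claim 3 — €5800: 30% coinsurance on €5800 = €1740. OOP would hit €4724.70 > €4100, so the cap limits the traveler to €4100 − €2984.70 = €1115.30.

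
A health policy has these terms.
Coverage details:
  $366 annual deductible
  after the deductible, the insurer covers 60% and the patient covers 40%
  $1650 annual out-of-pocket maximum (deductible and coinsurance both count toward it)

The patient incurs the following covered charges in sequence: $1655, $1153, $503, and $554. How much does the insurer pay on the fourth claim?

$448

Bill 1, $1655: $366 finishes the deductible; $1289 goes to coinsurance; 40% of $1289 = $515.60. Cost to patient: $881.60. OOP to date $881.60. Insurer: $1655 − $881.60 = $773.40.
Bill 2, $1153: 40% coinsurance on $1153 = $461.20. Cost to patient: $461.20. OOP to date $1342.80. Plan pays $1153 − $461.20 = $691.80.
Bill 3, $503: 40% coinsurance on $503 = $201.20. Patient owes $201.20 (running OOP $1544). Insurer: $503 − $201.20 = $301.80.
Bill 4, $554: 40% coinsurance on $554 = $221.60. OOP would hit $1765.60 > $1650, so the cap limits the patient to $1650 − $1544 = $106. Plan pays $554 − $106 = $448.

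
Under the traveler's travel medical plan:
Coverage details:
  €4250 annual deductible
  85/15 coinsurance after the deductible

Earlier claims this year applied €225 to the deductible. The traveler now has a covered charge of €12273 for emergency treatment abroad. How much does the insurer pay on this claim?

€225 of the €4250 deductible is already met, leaving €4025.
After the €4025 deductible portion, €12273 − €4025 = €8248 is subject to coinsurance.
Traveler's 15% share of €8248 is €1237.20.
So the traveler owes €4025 + €1237.20 = €5262.20.
The insurer covers the remainder: €12273 − €5262.20 = €7010.80.

€7010.80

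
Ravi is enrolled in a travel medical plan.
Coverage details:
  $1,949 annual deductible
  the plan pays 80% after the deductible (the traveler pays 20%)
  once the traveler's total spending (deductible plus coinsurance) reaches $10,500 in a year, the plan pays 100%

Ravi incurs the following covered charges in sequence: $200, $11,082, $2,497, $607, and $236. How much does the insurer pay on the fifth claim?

#1 ($200): entire amount goes to the deductible. Traveler owes $200 (running OOP $200). Insurer: $200 − $200 = $0.
#2 ($11,082): $1,749 finishes the deductible; $9,333 goes to coinsurance; 20% of $9,333 = $1,866.60. Traveler pays $3,615.60; OOP now $3,815.60. Insurer: $11,082 − $3,615.60 = $7,466.40.
#3 ($2,497): 20% coinsurance on $2,497 = $499.40. Traveler pays $499.40; OOP now $4,315. Plan pays $2,497 − $499.40 = $1,997.60.
#4 ($607): deductible met; 20% of $607 = $121.40. Cost to traveler: $121.40. OOP to date $4,436.40. Insurer: $607 − $121.40 = $485.60.
#5 ($236): deductible already satisfied, so traveler's share is 20% × $236 = $47.20. Cost to traveler: $47.20. OOP to date $4,483.60. Insurer: $236 − $47.20 = $188.80.

$188.80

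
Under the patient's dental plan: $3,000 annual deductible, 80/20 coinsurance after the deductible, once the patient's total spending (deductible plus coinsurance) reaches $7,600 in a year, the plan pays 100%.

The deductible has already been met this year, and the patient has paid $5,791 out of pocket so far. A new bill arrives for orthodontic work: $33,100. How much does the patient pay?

$1,809

The deductible is already satisfied, so the full bill goes to coinsurance.
Coinsurance: $33,100 × 20% = $6,620.
Adding $6,620 to the $5,791 already spent would give $12,411, which exceeds the $7,600 cap; the patient pays just $7,600 − $5,791 = $1,809.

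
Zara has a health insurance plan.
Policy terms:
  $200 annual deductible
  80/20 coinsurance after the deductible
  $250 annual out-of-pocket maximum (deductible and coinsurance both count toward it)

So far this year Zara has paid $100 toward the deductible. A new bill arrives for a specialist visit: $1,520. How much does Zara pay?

$100 of the $200 deductible is already met, leaving $100.
That leaves $1,520 − $100 = $1,420 for coinsurance.
20% of $1,420 = $284 falls to the patient.
That puts the patient's cost at $100 + $284 = $384 before any cap.
That would bring total out-of-pocket to $484, past the $250 cap. The patient is capped at $250 − $100 = $150 on this claim.

$150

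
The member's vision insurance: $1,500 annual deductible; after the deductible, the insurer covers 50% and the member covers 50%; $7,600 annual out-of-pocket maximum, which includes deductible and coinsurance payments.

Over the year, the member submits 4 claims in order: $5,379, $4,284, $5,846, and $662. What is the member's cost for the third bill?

$2,018.50

Claim 1 — $5,379: deductible takes $1,500, $3,879 remains; coinsurance $3,879 × 50% = $1,939.50. Member pays $3,439.50; OOP now $3,439.50.
Claim 2 — $4,284: 50% coinsurance on $4,284 = $2,142. Member owes $2,142 (running OOP $5,581.50).
Claim 3 — $5,846: deductible already satisfied, so member's share is 50% × $5,846 = $2,923. Adding that to $5,581.50 gives $8,504.50, past the $7,600 cap; member pays only $7,600 − $5,581.50 = $2,018.50.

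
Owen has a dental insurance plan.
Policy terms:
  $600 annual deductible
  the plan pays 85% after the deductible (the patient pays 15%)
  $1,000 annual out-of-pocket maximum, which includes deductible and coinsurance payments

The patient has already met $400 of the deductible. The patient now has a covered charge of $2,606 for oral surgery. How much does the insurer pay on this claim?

$2,045.10

Remaining deductible: $600 − $400 = $200.
After the $200 deductible portion, $2,606 − $200 = $2,406 is subject to coinsurance.
15% of $2,406 = $360.90 falls to the patient.
So the patient owes $200 + $360.90 = $560.90 before any cap.
Total out-of-pocket so far would be $400 + $560.90 = $960.90, below the $1,000 cap — no reduction.
The insurer covers the remainder: $2,606 − $560.90 = $2,045.10.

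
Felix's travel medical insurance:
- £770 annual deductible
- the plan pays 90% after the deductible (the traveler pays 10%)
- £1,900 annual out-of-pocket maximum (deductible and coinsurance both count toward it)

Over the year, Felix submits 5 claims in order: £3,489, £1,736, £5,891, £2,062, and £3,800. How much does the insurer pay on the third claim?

#1 (£3,489): £770 to deductible, leaving £2,719; coinsurance £2,719 × 10% = £271.90. Traveler pays £1,041.90; OOP now £1,041.90. Plan pays £3,489 − £1,041.90 = £2,447.10.
#2 (£1,736): 10% coinsurance on £1,736 = £173.60. Cost to traveler: £173.60. OOP to date £1,215.50. Plan pays £1,736 − £173.60 = £1,562.40.
#3 (£5,891): deductible met; 10% of £5,891 = £589.10. Cost to traveler: £589.10. OOP to date £1,804.60. Insurer: £5,891 − £589.10 = £5,301.90.

£5,301.90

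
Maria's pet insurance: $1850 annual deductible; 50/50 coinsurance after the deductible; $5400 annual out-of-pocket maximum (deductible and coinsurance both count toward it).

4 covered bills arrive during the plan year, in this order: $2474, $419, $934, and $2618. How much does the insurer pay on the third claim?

Claim 1 ($2474): deductible takes $1850, $624 remains; coinsurance $624 × 50% = $312. Owner owes $2162 (running OOP $2162). Insurer: $2474 − $2162 = $312.
Claim 2 ($419): deductible met; 50% of $419 = $209.50. Owner owes $209.50 (running OOP $2371.50). Plan pays $419 − $209.50 = $209.50.
Claim 3 ($934): 50% coinsurance on $934 = $467. Owner pays $467; OOP now $2838.50. Plan pays $934 − $467 = $467.

$467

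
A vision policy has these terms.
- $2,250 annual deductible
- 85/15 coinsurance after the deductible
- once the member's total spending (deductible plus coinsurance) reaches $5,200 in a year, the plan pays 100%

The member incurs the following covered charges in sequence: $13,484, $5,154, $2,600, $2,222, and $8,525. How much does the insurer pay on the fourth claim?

Claim 1 ($13,484): $2,250 to deductible, leaving $11,234; coinsurance $11,234 × 15% = $1,685.10. Member pays $3,935.10; OOP now $3,935.10. Plan pays $13,484 − $3,935.10 = $9,548.90.
Claim 2 ($5,154): deductible met; 15% of $5,154 = $773.10. Member owes $773.10 (running OOP $4,708.20). Insurer: $5,154 − $773.10 = $4,380.90.
Claim 3 ($2,600): 15% coinsurance on $2,600 = $390. Cost to member: $390. OOP to date $5,098.20. Insurer: $2,600 − $390 = $2,210.
Claim 4 ($2,222): 15% coinsurance on $2,222 = $333.30. That would push OOP to $5,431.50, over the $5,200 cap, so member pays $5,200 − $5,098.20 = $101.80. Plan pays $2,222 − $101.80 = $2,120.20.

$2,120.20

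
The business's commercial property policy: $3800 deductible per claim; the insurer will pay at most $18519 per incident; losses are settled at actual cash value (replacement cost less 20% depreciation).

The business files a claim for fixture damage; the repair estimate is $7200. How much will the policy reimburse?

$1960

Depreciate 20%: the covered value is $7200 × 0.8 = $5760.
After the deductible, $5760 − $3800 = $1960 remains.
$1960 is within the $18519 limit, so the insurer pays $1960.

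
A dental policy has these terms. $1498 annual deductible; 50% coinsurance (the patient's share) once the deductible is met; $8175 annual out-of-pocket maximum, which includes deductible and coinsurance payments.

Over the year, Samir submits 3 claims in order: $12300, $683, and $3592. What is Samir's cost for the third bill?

Bill 1, $12300: deductible takes $1498, $10802 remains; 50% of $10802 = $5401. Patient owes $6899 (running OOP $6899).
Bill 2, $683: deductible met; 50% of $683 = $341.50. Cost to patient: $341.50. OOP to date $7240.50.
Bill 3, $3592: 50% coinsurance on $3592 = $1796. Adding that to $7240.50 gives $9036.50, past the $8175 cap; patient pays only $8175 − $7240.50 = $934.50.

$934.50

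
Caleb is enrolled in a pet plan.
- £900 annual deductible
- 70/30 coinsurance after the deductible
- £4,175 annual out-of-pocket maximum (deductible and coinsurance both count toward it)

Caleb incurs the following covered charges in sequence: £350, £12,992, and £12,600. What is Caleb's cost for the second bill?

Bill 1, £350: all of it applies to the deductible. Owner pays £350; OOP now £350.
Bill 2, £12,992: £550 to deductible, leaving £12,442; owner's 30% is £3,732.60. Together that's £550 + £3,732.60 = £4,282.60. Adding that to £350 gives £4,632.60, past the £4,175 cap; owner pays only £4,175 − £350 = £3,825.

£3,825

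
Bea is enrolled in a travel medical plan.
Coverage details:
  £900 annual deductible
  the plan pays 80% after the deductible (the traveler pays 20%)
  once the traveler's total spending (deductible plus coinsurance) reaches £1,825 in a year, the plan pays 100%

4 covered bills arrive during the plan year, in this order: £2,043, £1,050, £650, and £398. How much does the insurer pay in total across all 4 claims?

Claim 1 (£2,043): £900 finishes the deductible; £1,143 goes to coinsurance; traveler's 20% is £228.60. Cost to traveler: £1,128.60. OOP to date £1,128.60. Plan pays £2,043 − £1,128.60 = £914.40.
Claim 2 (£1,050): deductible already satisfied, so traveler's share is 20% × £1,050 = £210. Traveler owes £210 (running OOP £1,338.60). Insurer: £1,050 − £210 = £840.
Claim 3 (£650): deductible met; 20% of £650 = £130. Traveler owes £130 (running OOP £1,468.60). Insurer: £650 − £130 = £520.
Claim 4 (£398): deductible already satisfied, so traveler's share is 20% × £398 = £79.60. Cost to traveler: £79.60. OOP to date £1,548.20. Plan pays £398 − £79.60 = £318.40.
Insurer total: £914.40 + £840 + £520 + £318.40 = £2,592.80.

£2,592.80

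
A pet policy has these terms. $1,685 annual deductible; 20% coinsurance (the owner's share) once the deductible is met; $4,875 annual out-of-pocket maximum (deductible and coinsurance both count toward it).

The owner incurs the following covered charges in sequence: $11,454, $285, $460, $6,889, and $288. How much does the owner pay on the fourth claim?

Claim 1 ($11,454): $1,685 to deductible, leaving $9,769; owner's 20% is $1,953.80. Cost to owner: $3,638.80. OOP to date $3,638.80.
Claim 2 ($285): deductible already satisfied, so owner's share is 20% × $285 = $57. Cost to owner: $57. OOP to date $3,695.80.
Claim 3 ($460): deductible already satisfied, so owner's share is 20% × $460 = $92. Owner owes $92 (running OOP $3,787.80).
Claim 4 ($6,889): deductible already satisfied, so owner's share is 20% × $6,889 = $1,377.80. Adding that to $3,787.80 gives $5,165.60, past the $4,875 cap; owner pays only $4,875 − $3,787.80 = $1,087.20.

$1,087.20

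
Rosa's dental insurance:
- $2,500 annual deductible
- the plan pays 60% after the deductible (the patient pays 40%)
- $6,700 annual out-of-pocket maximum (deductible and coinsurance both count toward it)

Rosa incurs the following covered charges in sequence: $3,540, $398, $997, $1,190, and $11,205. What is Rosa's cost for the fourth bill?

$476

Bill 1, $3,540: $2,500 finishes the deductible; $1,040 goes to coinsurance; patient's 40% is $416. Cost to patient: $2,916. OOP to date $2,916.
Bill 2, $398: deductible already satisfied, so patient's share is 40% × $398 = $159.20. Cost to patient: $159.20. OOP to date $3,075.20.
Bill 3, $997: 40% coinsurance on $997 = $398.80. Patient pays $398.80; OOP now $3,474.
Bill 4, $1,190: deductible already satisfied, so patient's share is 40% × $1,190 = $476. Patient pays $476; OOP now $3,950.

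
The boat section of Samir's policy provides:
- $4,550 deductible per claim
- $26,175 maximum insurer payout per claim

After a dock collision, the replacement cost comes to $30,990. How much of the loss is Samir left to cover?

$4,815

After the deductible, $30,990 − $4,550 = $26,440 remains.
$26,440 exceeds the $26,175 limit, so the insurer pays the limit: $26,175.
Out of pocket: $30,990 − $26,175 = $4,815.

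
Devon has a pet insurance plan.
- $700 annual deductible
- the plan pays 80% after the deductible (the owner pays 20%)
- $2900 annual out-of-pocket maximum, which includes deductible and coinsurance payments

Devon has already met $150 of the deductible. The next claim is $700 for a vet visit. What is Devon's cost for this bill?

Deductible still to meet: $700 − $150 = $550.
The remaining $150 (= $700 − $550) moves to coinsurance.
Coinsurance: $150 × 20% = $30.
So the owner owes $550 + $30 = $580 before any cap.
Total out-of-pocket so far would be $150 + $580 = $730, below the $2900 cap — no reduction.

$580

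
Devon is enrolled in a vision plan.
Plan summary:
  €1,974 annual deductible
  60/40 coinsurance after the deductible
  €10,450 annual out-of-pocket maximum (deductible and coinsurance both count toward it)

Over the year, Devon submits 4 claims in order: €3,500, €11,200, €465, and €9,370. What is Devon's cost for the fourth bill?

Bill 1, €3,500: deductible takes €1,974, €1,526 remains; member's 40% is €610.40. Cost to member: €2,584.40. OOP to date €2,584.40.
Bill 2, €11,200: deductible met; 40% of €11,200 = €4,480. Member pays €4,480; OOP now €7,064.40.
Bill 3, €465: 40% coinsurance on €465 = €186. Cost to member: €186. OOP to date €7,250.40.
Bill 4, €9,370: deductible already satisfied, so member's share is 40% × €9,370 = €3,748. OOP would hit €10,998.40 > €10,450, so the cap limits the member to €10,450 − €7,250.40 = €3,199.60.

€3,199.60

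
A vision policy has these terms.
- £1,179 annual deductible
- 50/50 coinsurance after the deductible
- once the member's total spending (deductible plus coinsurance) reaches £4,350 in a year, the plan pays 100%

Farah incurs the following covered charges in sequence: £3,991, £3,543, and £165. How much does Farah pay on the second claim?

Claim 1 — £3,991: £1,179 to deductible, leaving £2,812; member's 50% is £1,406. Cost to member: £2,585. OOP to date £2,585.
Claim 2 — £3,543: deductible met; 50% of £3,543 = £1,771.50. OOP would hit £4,356.50 > £4,350, so the cap limits the member to £4,350 − £2,585 = £1,765.

£1,765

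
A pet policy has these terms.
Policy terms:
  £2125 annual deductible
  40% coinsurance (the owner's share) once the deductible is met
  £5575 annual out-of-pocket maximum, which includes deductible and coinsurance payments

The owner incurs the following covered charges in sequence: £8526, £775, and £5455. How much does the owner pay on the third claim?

Claim 1 (£8526): £2125 finishes the deductible; £6401 goes to coinsurance; coinsurance £6401 × 40% = £2560.40. Owner owes £4685.40 (running OOP £4685.40).
Claim 2 (£775): 40% coinsurance on £775 = £310. Owner pays £310; OOP now £4995.40.
Claim 3 (£5455): deductible already satisfied, so owner's share is 40% × £5455 = £2182. Adding that to £4995.40 gives £7177.40, past the £5575 cap; owner pays only £5575 − £4995.40 = £579.60.

£579.60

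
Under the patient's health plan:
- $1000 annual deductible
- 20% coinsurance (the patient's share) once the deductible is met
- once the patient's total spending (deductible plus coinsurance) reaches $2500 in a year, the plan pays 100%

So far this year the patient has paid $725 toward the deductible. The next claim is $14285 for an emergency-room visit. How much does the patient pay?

$725 of the $1000 deductible is already met, leaving $275.
The remaining $14010 (= $14285 − $275) moves to coinsurance.
Patient's 20% share of $14010 is $2802.
So the patient owes $275 + $2802 = $3077 before any cap.
Adding $3077 to the $725 already spent would give $3802, which exceeds the $2500 cap; the patient pays just $2500 − $725 = $1775.

$1775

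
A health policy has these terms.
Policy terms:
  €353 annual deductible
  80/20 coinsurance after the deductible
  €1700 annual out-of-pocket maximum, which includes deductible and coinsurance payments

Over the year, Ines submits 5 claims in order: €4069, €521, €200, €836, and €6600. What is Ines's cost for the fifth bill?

Claim 1 (€4069): €353 finishes the deductible; €3716 goes to coinsurance; patient's 20% is €743.20. Cost to patient: €1096.20. OOP to date €1096.20.
Claim 2 (€521): deductible already satisfied, so patient's share is 20% × €521 = €104.20. Patient pays €104.20; OOP now €1200.40.
Claim 3 (€200): 20% coinsurance on €200 = €40. Cost to patient: €40. OOP to date €1240.40.
Claim 4 (€836): deductible already satisfied, so patient's share is 20% × €836 = €167.20. Patient pays €167.20; OOP now €1407.60.
Claim 5 (€6600): deductible already satisfied, so patient's share is 20% × €6600 = €1320. That would push OOP to €2727.60, over the €1700 cap, so patient pays €1700 − €1407.60 = €292.40.

€292.40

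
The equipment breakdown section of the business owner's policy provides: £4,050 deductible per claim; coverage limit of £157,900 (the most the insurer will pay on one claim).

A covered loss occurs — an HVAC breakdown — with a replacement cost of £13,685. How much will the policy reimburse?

After the deductible, £13,685 − £4,050 = £9,635 remains.
£9,635 is within the £157,900 limit, so the insurer pays £9,635.

£9,635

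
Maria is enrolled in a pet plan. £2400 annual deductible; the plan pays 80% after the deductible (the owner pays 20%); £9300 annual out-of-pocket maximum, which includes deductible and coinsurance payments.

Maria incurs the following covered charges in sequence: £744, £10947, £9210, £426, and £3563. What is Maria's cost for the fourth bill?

£85.20

Claim 1 — £744: all of it applies to the deductible. Owner owes £744 (running OOP £744).
Claim 2 — £10947: deductible takes £1656, £9291 remains; coinsurance £9291 × 20% = £1858.20. Owner pays £3514.20; OOP now £4258.20.
Claim 3 — £9210: deductible met; 20% of £9210 = £1842. Cost to owner: £1842. OOP to date £6100.20.
Claim 4 — £426: deductible already satisfied, so owner's share is 20% × £426 = £85.20. Owner pays £85.20; OOP now £6185.40.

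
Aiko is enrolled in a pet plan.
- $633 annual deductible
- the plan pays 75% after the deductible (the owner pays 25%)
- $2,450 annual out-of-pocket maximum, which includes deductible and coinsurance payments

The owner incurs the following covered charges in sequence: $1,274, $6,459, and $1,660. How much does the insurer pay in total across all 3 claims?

#1 ($1,274): deductible takes $633, $641 remains; owner's 25% is $160.25. Owner pays $793.25; OOP now $793.25. Insurer: $1,274 − $793.25 = $480.75.
#2 ($6,459): 25% coinsurance on $6,459 = $1,614.75. Cost to owner: $1,614.75. OOP to date $2,408. Insurer: $6,459 − $1,614.75 = $4,844.25.
#3 ($1,660): deductible met; 25% of $1,660 = $415. Adding that to $2,408 gives $2,823, past the $2,450 cap; owner pays only $2,450 − $2,408 = $42. Plan pays $1,660 − $42 = $1,618.
Insurer total: $480.75 + $4,844.25 + $1,618 = $6,943.

$6,943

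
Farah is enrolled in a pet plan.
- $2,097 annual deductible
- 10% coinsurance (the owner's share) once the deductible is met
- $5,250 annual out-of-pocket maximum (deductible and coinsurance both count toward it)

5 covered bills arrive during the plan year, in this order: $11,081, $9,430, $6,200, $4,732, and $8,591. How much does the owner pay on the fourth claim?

#1 ($11,081): deductible takes $2,097, $8,984 remains; owner's 10% is $898.40. Cost to owner: $2,995.40. OOP to date $2,995.40.
#2 ($9,430): deductible met; 10% of $9,430 = $943. Cost to owner: $943. OOP to date $3,938.40.
#3 ($6,200): deductible already satisfied, so owner's share is 10% × $6,200 = $620. Owner owes $620 (running OOP $4,558.40).
#4 ($4,732): deductible met; 10% of $4,732 = $473.20. Cost to owner: $473.20. OOP to date $5,031.60.

$473.20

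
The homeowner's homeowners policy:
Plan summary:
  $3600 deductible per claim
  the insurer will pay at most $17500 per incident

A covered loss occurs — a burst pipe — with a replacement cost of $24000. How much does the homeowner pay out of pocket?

Subtract the deductible: $24000 − $3600 = $20400.
$20400 exceeds the $17500 limit, so the insurer pays the limit: $17500.
Homeowner's share is the uncovered remainder: $24000 − $17500 = $6500.

$6500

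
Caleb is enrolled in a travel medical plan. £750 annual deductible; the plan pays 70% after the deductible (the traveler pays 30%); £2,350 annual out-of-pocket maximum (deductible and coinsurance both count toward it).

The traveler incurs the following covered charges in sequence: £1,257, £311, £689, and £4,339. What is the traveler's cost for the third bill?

Claim 1 (£1,257): £750 finishes the deductible; £507 goes to coinsurance; 30% of £507 = £152.10. Cost to traveler: £902.10. OOP to date £902.10.
Claim 2 (£311): deductible already satisfied, so traveler's share is 30% × £311 = £93.30. Cost to traveler: £93.30. OOP to date £995.40.
Claim 3 (£689): 30% coinsurance on £689 = £206.70. Traveler pays £206.70; OOP now £1,202.10.

£206.70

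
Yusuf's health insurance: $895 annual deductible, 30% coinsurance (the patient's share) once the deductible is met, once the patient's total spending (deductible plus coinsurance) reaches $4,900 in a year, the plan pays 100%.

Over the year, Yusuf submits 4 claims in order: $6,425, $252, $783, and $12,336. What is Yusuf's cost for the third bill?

Bill 1, $6,425: deductible takes $895, $5,530 remains; patient's 30% is $1,659. Cost to patient: $2,554. OOP to date $2,554.
Bill 2, $252: deductible already satisfied, so patient's share is 30% × $252 = $75.60. Cost to patient: $75.60. OOP to date $2,629.60.
Bill 3, $783: deductible met; 30% of $783 = $234.90. Patient pays $234.90; OOP now $2,864.50.

$234.90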